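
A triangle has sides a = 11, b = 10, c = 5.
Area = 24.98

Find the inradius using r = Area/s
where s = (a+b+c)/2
s = (11 + 10 + 5)/2 = 26/2 = 13
r = Area/s = 24.98/13 ≈ 1.92154

r = 1.922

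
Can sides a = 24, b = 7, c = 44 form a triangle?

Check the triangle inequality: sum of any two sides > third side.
a + b vs c: 24 + 7 = 31 ≤ 44  ✗
a + c vs b: 24 + 44 = 68 > 7  ✓
b + c vs a: 7 + 44 = 51 > 24  ✓

No: 24 + 7 = 31 is not > 44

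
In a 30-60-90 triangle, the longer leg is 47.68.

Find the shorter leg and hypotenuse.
In a 30-60-90 triangle the sides are in ratio 1 : √3 : 2, so short leg = long leg/√3 and hypotenuse = 2·(short leg).
Short leg = 47.68/√3 ≈ 47.68/1.73205 ≈ 27.5281
Hypotenuse = 2·27.5281 ≈ 55.0561

Short leg = 27.53, Hypotenuse = 55.06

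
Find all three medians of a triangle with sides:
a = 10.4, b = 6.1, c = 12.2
Median formula: m_a = ½√(2b² + 2c² − a²) (and cyclically). a² = 108.16, b² = 37.21, c² = 148.84.
m_a = ½√(2·37.21 + 2·148.84 − 108.16) = ½√263.94 ≈ ½·16.2462 ≈ 8.12312
m_b = ½√(2·108.16 + 2·148.84 − 37.21) = ½√476.79 ≈ ½·21.8355 ≈ 10.9178
m_c = ½√(2·108.16 + 2·37.21 − 148.84) = ½√141.9 ≈ ½·11.9122 ≈ 5.95609

m_a = 8.123, m_b = 10.92, m_c = 5.956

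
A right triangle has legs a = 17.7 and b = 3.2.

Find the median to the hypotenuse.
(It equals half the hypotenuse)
Hypotenuse c = √(a² + b²) = √(313.29 + 10.24) = √323.53 ≈ 17.9869
Median to hypotenuse = c/2 ≈ 17.9869/2 ≈ 8.99347

Median = 8.993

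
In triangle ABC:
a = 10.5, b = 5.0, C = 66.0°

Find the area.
Two sides and the included angle (SAS): A = ½·a·b·sin(C) = ½·10.5·5.0·sin(66.0°)
sin(66.0°) ≈ 0.913545
A ≈ ½·52.5·0.913545 = 26.25·0.913545 ≈ 23.9806

Area = 23.98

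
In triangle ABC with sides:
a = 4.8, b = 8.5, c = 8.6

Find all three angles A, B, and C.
Law of cosines for each angle (a² = 23.04, b² = 72.25, c² = 73.96):
cos(A) = (b² + c² − a²)/(2bc) = (72.25 + 73.96 − 23.04)/(2·8.5·8.6) = 123.17/146.2 ≈ 0.842476  ⇒  A ≈ 32.5975°
cos(B) = (a² + c² − b²)/(2ac) = (23.04 + 73.96 − 72.25)/(2·4.8·8.6) = 24.75/82.56 ≈ 0.299782  ⇒  B ≈ 72.5555°
cos(C) = (a² + b² − c²)/(2ab) = (23.04 + 72.25 − 73.96)/(2·4.8·8.5) = 21.33/81.6 ≈ 0.261397  ⇒  C ≈ 74.847°
Check: A + B + C ≈ 180°

A = 32.6°, B = 72.56°, C = 74.85°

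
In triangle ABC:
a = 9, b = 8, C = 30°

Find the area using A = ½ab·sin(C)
A = ½·a·b·sin(C) = ½·9·8·sin(30°)
sin(30°) ≈ 0.5
A ≈ ½·72·0.5 = 36·0.5 ≈ 18

Area = 18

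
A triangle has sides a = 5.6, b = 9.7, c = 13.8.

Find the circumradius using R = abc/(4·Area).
First find the area with Heron's formula.
s = (5.6 + 9.7 + 13.8)/2 = 14.55
Area = √(s(s−a)(s−b)(s−c)) = √(14.55·8.95·4.85·0.75) ≈ √473.684 ≈ 21.7643
abc = 5.6·9.7·13.8 = 749.616
R = abc/(4·Area) ≈ 749.616/(4·21.7643) = 749.616/87.0572 ≈ 8.61062

R = 8.611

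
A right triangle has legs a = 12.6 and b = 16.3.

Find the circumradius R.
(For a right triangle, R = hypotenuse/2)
Hypotenuse c = √(a² + b²) = √(158.76 + 265.69) = √424.45 ≈ 20.6022
R = c/2 ≈ 20.6022/2 ≈ 10.3011

R = 10.3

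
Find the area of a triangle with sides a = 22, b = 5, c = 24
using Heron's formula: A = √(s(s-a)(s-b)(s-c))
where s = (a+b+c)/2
s = (22 + 5 + 24)/2 = 51/2 = 25.5
s − a = 3.5, s − b = 20.5, s − c = 1.5
s(s−a)(s−b)(s−c) = 25.5·3.5·20.5·1.5 = 2744.4375
Area = √2744.4375 ≈ 52.3874

s = 25.5, Area = 52.39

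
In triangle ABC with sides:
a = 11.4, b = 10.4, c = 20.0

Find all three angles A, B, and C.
Law of cosines for each angle (a² = 129.96, b² = 108.16, c² = 400):
cos(A) = (b² + c² − a²)/(2bc) = (108.16 + 400 − 129.96)/(2·10.4·20.0) = 378.2/416 ≈ 0.909135  ⇒  A ≈ 24.614°
cos(B) = (a² + c² − b²)/(2ac) = (129.96 + 400 − 108.16)/(2·11.4·20.0) = 421.8/456 ≈ 0.925  ⇒  B ≈ 22.3316°
cos(C) = (a² + b² − c²)/(2ab) = (129.96 + 108.16 − 400)/(2·11.4·10.4) = -161.88/237.12 ≈ -0.682692  ⇒  C ≈ 133.054°
Check: A + B + C ≈ 180°

A = 24.61°, B = 22.33°, C = 133.1°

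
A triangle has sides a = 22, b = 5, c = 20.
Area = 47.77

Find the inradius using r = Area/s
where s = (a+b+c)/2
s = (22 + 5 + 20)/2 = 47/2 = 23.5
r = Area/s = 47.77/23.5 ≈ 2.03277

r = 2.033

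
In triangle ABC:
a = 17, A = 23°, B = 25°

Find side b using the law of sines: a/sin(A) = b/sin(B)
a/sin(A) = b/sin(B)  ⇒  b = a·sin(B)/sin(A) = 17·sin(25°)/sin(23°)
sin(25°) ≈ 0.422618, sin(23°) ≈ 0.390731
b ≈ 17·0.422618/0.390731 ≈ 7.18451/0.390731 ≈ 18.3874

b = 18.39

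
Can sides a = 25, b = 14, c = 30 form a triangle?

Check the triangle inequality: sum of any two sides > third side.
a + b vs c: 25 + 14 = 39 > 30  ✓
a + c vs b: 25 + 30 = 55 > 14  ✓
b + c vs a: 14 + 30 = 44 > 25  ✓

Yes, triangle inequality satisfied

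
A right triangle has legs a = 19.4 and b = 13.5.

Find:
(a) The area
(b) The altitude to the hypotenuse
(a) The legs are perpendicular, so Area = ½·a·b = ½·19.4·13.5 = ½·261.9 = 130.95
(b) Hypotenuse c = √(a² + b²) = √(376.36 + 182.25) = √558.61 ≈ 23.6349
    Area = ½·c·h_c  ⇒  h_c = 2·Area/c = 261.9/23.6349 ≈ 11.0811

Area = 130.95, h_c = 11.08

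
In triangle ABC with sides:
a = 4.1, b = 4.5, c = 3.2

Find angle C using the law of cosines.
c² = a² + b² − 2ab·cos(C)  ⇒  cos(C) = (a² + b² − c²)/(2ab)
cos(C) = (4.1² + 4.5² − 3.2²)/(2·4.1·4.5) = (16.81 + 20.25 − 10.24)/36.9 = 26.82/36.9 ≈ 0.726829
C = arccos(0.726829) ≈ 43.3788°

C = 43.38°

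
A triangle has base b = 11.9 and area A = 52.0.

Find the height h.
A = ½·b·h  ⇒  h = 2A/b = 2·52.0/11.9 = 104/11.9 ≈ 8.7395

h = 8.739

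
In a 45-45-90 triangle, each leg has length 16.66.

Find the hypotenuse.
In a 45-45-90 triangle the sides are in ratio 1 : 1 : √2, so hypotenuse = leg·√2.
Hypotenuse = 16.66·√2 ≈ 16.66·1.41421 ≈ 23.5608

Hypotenuse = 16.66√2 = 23.56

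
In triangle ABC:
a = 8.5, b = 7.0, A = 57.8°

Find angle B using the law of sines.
a/sin(A) = b/sin(B)  ⇒  sin(B) = b·sin(A)/a = 7.0·sin(57.8°)/8.5
sin(57.8°) ≈ 0.846193
sin(B) ≈ 7.0·0.846193/8.5 ≈ 5.92335/8.5 ≈ 0.696865
B = arcsin(0.696865) ≈ 44.176°
(Since b ≤ a we need B ≤ A, so the obtuse alternative 180° − 44.176° ≈ 135.824° is rejected.)

B = 44.18°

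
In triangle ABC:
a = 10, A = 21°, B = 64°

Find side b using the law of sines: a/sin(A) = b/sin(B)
a/sin(A) = b/sin(B)  ⇒  b = a·sin(B)/sin(A) = 10·sin(64°)/sin(21°)
sin(64°) ≈ 0.898794, sin(21°) ≈ 0.358368
b ≈ 10·0.898794/0.358368 ≈ 8.98794/0.358368 ≈ 25.0802

b = 25.08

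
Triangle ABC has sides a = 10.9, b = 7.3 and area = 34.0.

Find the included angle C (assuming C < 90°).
Area = ½·a·b·sin(C)  ⇒  sin(C) = 2·Area/(a·b) = 2·34.0/(10.9·7.3) = 68/79.57 ≈ 0.854593
C = arcsin(0.854593) ≈ 58.7148° (taking the acute solution since C < 90°)

C = 58.71°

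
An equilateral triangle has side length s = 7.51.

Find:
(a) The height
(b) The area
(a) The height splits the triangle into two 30-60-90 halves: h = s·√3/2 = 7.51·1.73205/2 ≈ 13.0077/2 ≈ 6.50385
(b) Area = (√3/4)·s² = (√3/4)·7.51² = (√3/4)·56.4001 ≈ 0.433013·56.4001 ≈ 24.422

Height = 6.504, Area = 24.42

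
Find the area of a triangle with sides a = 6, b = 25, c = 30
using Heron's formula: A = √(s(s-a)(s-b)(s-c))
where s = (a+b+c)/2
s = (6 + 25 + 30)/2 = 61/2 = 30.5
s − a = 24.5, s − b = 5.5, s − c = 0.5
s(s−a)(s−b)(s−c) = 30.5·24.5·5.5·0.5 = 2054.9375
Area = √2054.9375 ≈ 45.3314

s = 30.5, Area = 45.33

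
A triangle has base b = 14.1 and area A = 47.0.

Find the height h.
A = ½·b·h  ⇒  h = 2A/b = 2·47.0/14.1 = 94/14.1 ≈ 6.66667

h = 6.667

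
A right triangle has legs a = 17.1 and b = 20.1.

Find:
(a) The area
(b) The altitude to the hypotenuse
(a) The legs are perpendicular, so Area = ½·a·b = ½·17.1·20.1 = ½·343.71 = 171.855
(b) Hypotenuse c = √(a² + b²) = √(292.41 + 404.01) = √696.42 ≈ 26.3898
    Area = ½·c·h_c  ⇒  h_c = 2·Area/c = 343.71/26.3898 ≈ 13.0244

Area = 171.855, h_c = 13.02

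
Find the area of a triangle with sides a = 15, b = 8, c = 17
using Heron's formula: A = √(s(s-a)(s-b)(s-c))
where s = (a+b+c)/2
s = (15 + 8 + 17)/2 = 40/2 = 20
s − a = 5, s − b = 12, s − c = 3
s(s−a)(s−b)(s−c) = 20·5·12·3 = 3600
Area = √3600 ≈ 60

s = 20.0, Area = 60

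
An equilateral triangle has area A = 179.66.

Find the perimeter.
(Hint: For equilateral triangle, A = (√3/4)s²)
A = (√3/4)s²  ⇒  s² = 4A/√3 = 4·179.66/√3 = 718.64/1.73205 ≈ 414.907
s ≈ √414.907 ≈ 20.3693
Perimeter = 3s ≈ 3·20.3693 ≈ 61.1078

Perimeter = 61.11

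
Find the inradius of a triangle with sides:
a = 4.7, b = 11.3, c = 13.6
r = Area/s where s is the semi-perimeter.
s = (4.7 + 11.3 + 13.6)/2 = 29.6/2 = 14.8
Area = √(s(s−a)(s−b)(s−c)) = √(14.8·10.1·3.5·1.2) ≈ √627.816 ≈ 25.0563
r ≈ 25.0563/14.8 ≈ 1.69299

r = 1.693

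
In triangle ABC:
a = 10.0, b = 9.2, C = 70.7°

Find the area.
Two sides and the included angle (SAS): A = ½·a·b·sin(C) = ½·10.0·9.2·sin(70.7°)
sin(70.7°) ≈ 0.943801
A ≈ ½·92·0.943801 = 46·0.943801 ≈ 43.4148

Area = 43.41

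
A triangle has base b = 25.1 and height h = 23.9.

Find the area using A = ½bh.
A = ½·b·h = ½·25.1·23.9 = ½·599.89 = 299.945

Area = 299.945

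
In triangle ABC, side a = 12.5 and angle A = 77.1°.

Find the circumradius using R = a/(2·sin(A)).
R = a/(2·sin(A)) = 12.5/(2·sin(77.1°))
sin(77.1°) ≈ 0.974761
R ≈ 12.5/(2·0.974761) = 12.5/1.94952 ≈ 6.41183

R = 6.412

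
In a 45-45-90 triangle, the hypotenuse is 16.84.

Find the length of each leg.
In a 45-45-90 triangle hypotenuse = leg·√2, so leg = hypotenuse/√2.
Leg = 16.84/√2 ≈ 16.84/1.41421 ≈ 11.9077

Each leg = 11.91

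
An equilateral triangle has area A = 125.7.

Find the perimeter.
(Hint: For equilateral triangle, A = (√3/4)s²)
A = (√3/4)s²  ⇒  s² = 4A/√3 = 4·125.7/√3 = 502.8/1.73205 ≈ 290.292
s ≈ √290.292 ≈ 17.0379
Perimeter = 3s ≈ 3·17.0379 ≈ 51.1138

Perimeter = 51.11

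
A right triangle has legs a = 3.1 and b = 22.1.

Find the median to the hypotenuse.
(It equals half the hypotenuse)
Hypotenuse c = √(a² + b²) = √(9.61 + 488.41) = √498.02 ≈ 22.3164
Median to hypotenuse = c/2 ≈ 22.3164/2 ≈ 11.1582

Median = 11.16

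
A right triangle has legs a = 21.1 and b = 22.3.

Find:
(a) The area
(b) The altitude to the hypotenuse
(a) The legs are perpendicular, so Area = ½·a·b = ½·21.1·22.3 = ½·470.53 = 235.265
(b) Hypotenuse c = √(a² + b²) = √(445.21 + 497.29) = √942.5 ≈ 30.7002
    Area = ½·c·h_c  ⇒  h_c = 2·Area/c = 470.53/30.7002 ≈ 15.3266

Area = 235.265, h_c = 15.33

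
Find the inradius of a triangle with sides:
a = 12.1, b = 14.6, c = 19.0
r = Area/s where s is the semi-perimeter.
s = (12.1 + 14.6 + 19.0)/2 = 45.7/2 = 22.85
Area = √(s(s−a)(s−b)(s−c)) = √(22.85·10.75·8.25·3.85) ≈ √7802.06 ≈ 88.3293
r ≈ 88.3293/22.85 ≈ 3.86561

r = 3.866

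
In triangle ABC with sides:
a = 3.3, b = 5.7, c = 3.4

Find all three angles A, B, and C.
Law of cosines for each angle (a² = 10.89, b² = 32.49, c² = 11.56):
cos(A) = (b² + c² − a²)/(2bc) = (32.49 + 11.56 − 10.89)/(2·5.7·3.4) = 33.16/38.76 ≈ 0.855521  ⇒  A ≈ 31.1826°
cos(B) = (a² + c² − b²)/(2ac) = (10.89 + 11.56 − 32.49)/(2·3.3·3.4) = -10.04/22.44 ≈ -0.447415  ⇒  B ≈ 116.578°
cos(C) = (a² + b² − c²)/(2ab) = (10.89 + 32.49 − 11.56)/(2·3.3·5.7) = 31.82/37.62 ≈ 0.845827  ⇒  C ≈ 32.2394°
Check: A + B + C ≈ 180°

A = 31.18°, B = 116.6°, C = 32.24°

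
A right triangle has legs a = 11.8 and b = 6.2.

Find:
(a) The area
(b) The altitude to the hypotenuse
(a) The legs are perpendicular, so Area = ½·a·b = ½·11.8·6.2 = ½·73.16 = 36.58
(b) Hypotenuse c = √(a² + b²) = √(139.24 + 38.44) = √177.68 ≈ 13.3297
    Area = ½·c·h_c  ⇒  h_c = 2·Area/c = 73.16/13.3297 ≈ 5.48851

Area = 36.58, h_c = 5.489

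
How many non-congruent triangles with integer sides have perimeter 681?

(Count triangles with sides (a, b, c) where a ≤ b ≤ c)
Let a ≤ b ≤ c with a + b + c = 681. The only binding inequality is a + b > c, i.e. 681 − c > c, so c < 681/2; and c ≥ 681/3 since c is the largest side.
So 227 ≤ c ≤ 340. For each c, b runs from ⌈(681 − c)/2⌉ up to c (then a = 681 − b − c satisfies 1 ≤ a ≤ b automatically), giving c − ⌈(681 − c)/2⌉ + 1 choices.
Summing over c: 1 + 2 + 4 + 5 + … + 169 + 170  (114 terms, c = 227, …, 340) = 9747
Check (closed form: nearest integer to p²/48 for even p, (p+3)²/48 for odd p): (681+3)²/48 = 684²/48 = 467856/48 ≈ 9747.00 → 9747

9747 triangles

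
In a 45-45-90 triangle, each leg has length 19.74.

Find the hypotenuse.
In a 45-45-90 triangle the sides are in ratio 1 : 1 : √2, so hypotenuse = leg·√2.
Hypotenuse = 19.74·√2 ≈ 19.74·1.41421 ≈ 27.9166

Hypotenuse = 19.74√2 = 27.92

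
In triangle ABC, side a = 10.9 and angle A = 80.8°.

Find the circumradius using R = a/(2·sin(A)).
R = a/(2·sin(A)) = 10.9/(2·sin(80.8°))
sin(80.8°) ≈ 0.987136
R ≈ 10.9/(2·0.987136) = 10.9/1.97427 ≈ 5.52102

R = 5.521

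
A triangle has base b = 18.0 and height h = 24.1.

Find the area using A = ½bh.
A = ½·b·h = ½·18.0·24.1 = ½·433.8 = 216.9

Area = 216.9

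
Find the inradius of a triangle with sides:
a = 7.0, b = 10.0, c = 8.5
r = Area/s where s is the semi-perimeter.
s = (7.0 + 10.0 + 8.5)/2 = 25.5/2 = 12.75
Area = √(s(s−a)(s−b)(s−c)) = √(12.75·5.75·2.75·4.25) ≈ √856.84 ≈ 29.2718
r ≈ 29.2718/12.75 ≈ 2.29583

r = 2.296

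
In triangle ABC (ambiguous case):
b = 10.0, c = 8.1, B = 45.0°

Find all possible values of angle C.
b/sin(B) = c/sin(C)  ⇒  sin(C) = c·sin(B)/b = 8.1·sin(45.0°)/10.0
sin(45.0°) ≈ 0.707107
sin(C) ≈ 8.1·0.707107/10.0 ≈ 5.72756/10.0 ≈ 0.572756
Candidate 1: C₁ = arcsin(0.572756) ≈ 34.9427°  →  A = 180° − 45.0° − 34.9427° ≈ 100.057° > 0, valid
Candidate 2: C₂ = 180° − C₁ ≈ 145.057°  →  A = 180° − 45.0° − 145.057° ≈ -10.0573° ≤ 0, not a valid triangle

C = 34.94° (one solution)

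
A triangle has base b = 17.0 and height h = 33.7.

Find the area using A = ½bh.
A = ½·b·h = ½·17.0·33.7 = ½·572.9 = 286.45

Area = 286.45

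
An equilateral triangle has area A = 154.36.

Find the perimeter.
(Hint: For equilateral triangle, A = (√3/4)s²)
A = (√3/4)s²  ⇒  s² = 4A/√3 = 4·154.36/√3 = 617.44/1.73205 ≈ 356.479
s ≈ √356.479 ≈ 18.8807
Perimeter = 3s ≈ 3·18.8807 ≈ 56.642

Perimeter = 56.64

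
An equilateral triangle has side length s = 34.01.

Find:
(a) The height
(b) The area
(a) The height splits the triangle into two 30-60-90 halves: h = s·√3/2 = 34.01·1.73205/2 ≈ 58.907/2 ≈ 29.4535
(b) Area = (√3/4)·s² = (√3/4)·34.01² = (√3/4)·1156.6801 ≈ 0.433013·1156.6801 ≈ 500.857

Height = 29.45, Area = 500.9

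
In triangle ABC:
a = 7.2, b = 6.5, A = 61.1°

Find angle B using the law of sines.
a/sin(A) = b/sin(B)  ⇒  sin(B) = b·sin(A)/a = 6.5·sin(61.1°)/7.2
sin(61.1°) ≈ 0.875465
sin(B) ≈ 6.5·0.875465/7.2 ≈ 5.69052/7.2 ≈ 0.79035
B = arcsin(0.79035) ≈ 52.2182°
(Since b ≤ a we need B ≤ A, so the obtuse alternative 180° − 52.2182° ≈ 127.782° is rejected.)

B = 52.22°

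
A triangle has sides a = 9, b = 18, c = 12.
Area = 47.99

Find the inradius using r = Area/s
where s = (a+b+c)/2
s = (9 + 18 + 12)/2 = 39/2 = 19.5
r = Area/s = 47.99/19.5 ≈ 2.46103

r = 2.461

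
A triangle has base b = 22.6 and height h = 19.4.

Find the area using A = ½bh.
A = ½·b·h = ½·22.6·19.4 = ½·438.44 = 219.22

Area = 219.22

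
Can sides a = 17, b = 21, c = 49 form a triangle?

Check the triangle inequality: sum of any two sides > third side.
a + b vs c: 17 + 21 = 38 ≤ 49  ✗
a + c vs b: 17 + 49 = 66 > 21  ✓
b + c vs a: 21 + 49 = 70 > 17  ✓

No: 17 + 21 = 38 is not > 49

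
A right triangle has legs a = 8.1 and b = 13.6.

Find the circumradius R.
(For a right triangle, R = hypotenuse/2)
Hypotenuse c = √(a² + b²) = √(65.61 + 184.96) = √250.57 ≈ 15.8294
R = c/2 ≈ 15.8294/2 ≈ 7.9147

R = 7.915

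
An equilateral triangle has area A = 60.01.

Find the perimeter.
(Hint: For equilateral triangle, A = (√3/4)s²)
A = (√3/4)s²  ⇒  s² = 4A/√3 = 4·60.01/√3 = 240.04/1.73205 ≈ 138.587
s ≈ √138.587 ≈ 11.7723
Perimeter = 3s ≈ 3·11.7723 ≈ 35.3169

Perimeter = 35.32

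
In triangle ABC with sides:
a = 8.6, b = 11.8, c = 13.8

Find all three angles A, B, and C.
Law of cosines for each angle (a² = 73.96, b² = 139.24, c² = 190.44):
cos(A) = (b² + c² − a²)/(2bc) = (139.24 + 190.44 − 73.96)/(2·11.8·13.8) = 255.72/325.68 ≈ 0.785188  ⇒  A ≈ 38.2619°
cos(B) = (a² + c² − b²)/(2ac) = (73.96 + 190.44 − 139.24)/(2·8.6·13.8) = 125.16/237.36 ≈ 0.5273  ⇒  B ≈ 58.1768°
cos(C) = (a² + b² − c²)/(2ab) = (73.96 + 139.24 − 190.44)/(2·8.6·11.8) = 22.76/202.96 ≈ 0.11214  ⇒  C ≈ 83.5613°
Check: A + B + C ≈ 180°

A = 38.26°, B = 58.18°, C = 83.56°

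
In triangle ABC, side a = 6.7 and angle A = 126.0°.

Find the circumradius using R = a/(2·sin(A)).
R = a/(2·sin(A)) = 6.7/(2·sin(126.0°))
sin(126.0°) ≈ 0.809017
R ≈ 6.7/(2·0.809017) = 6.7/1.61803 ≈ 4.14083

R = 4.141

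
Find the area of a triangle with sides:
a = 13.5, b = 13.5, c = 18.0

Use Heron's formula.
s = (13.5 + 13.5 + 18.0)/2 = 45/2 = 22.5
s − a = 9, s − b = 9, s − c = 4.5
s(s−a)(s−b)(s−c) = 22.5·9·9·4.5 ≈ 8201.25
Area = √8201.25 ≈ 90.5608

Area = 90.56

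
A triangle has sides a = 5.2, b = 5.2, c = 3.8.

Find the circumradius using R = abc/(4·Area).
First find the area with Heron's formula.
s = (5.2 + 5.2 + 3.8)/2 = 7.1
Area = √(s(s−a)(s−b)(s−c)) = √(7.1·1.9·1.9·3.3) ≈ √84.5823 ≈ 9.19686
abc = 5.2·5.2·3.8 = 102.752
R = abc/(4·Area) ≈ 102.752/(4·9.19686) = 102.752/36.7875 ≈ 2.79313

R = 2.793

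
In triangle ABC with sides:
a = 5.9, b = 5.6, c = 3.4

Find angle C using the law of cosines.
c² = a² + b² − 2ab·cos(C)  ⇒  cos(C) = (a² + b² − c²)/(2ab)
cos(C) = (5.9² + 5.6² − 3.4²)/(2·5.9·5.6) = (34.81 + 31.36 − 11.56)/66.08 = 54.61/66.08 ≈ 0.826423
C = arccos(0.826423) ≈ 34.267°

C = 34.27°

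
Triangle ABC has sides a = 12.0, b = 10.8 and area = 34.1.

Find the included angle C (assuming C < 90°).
Area = ½·a·b·sin(C)  ⇒  sin(C) = 2·Area/(a·b) = 2·34.1/(12.0·10.8) = 68.2/129.6 ≈ 0.526235
C = arcsin(0.526235) ≈ 31.7514° (taking the acute solution since C < 90°)

C = 31.75°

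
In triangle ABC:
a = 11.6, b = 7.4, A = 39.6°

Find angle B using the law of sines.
a/sin(A) = b/sin(B)  ⇒  sin(B) = b·sin(A)/a = 7.4·sin(39.6°)/11.6
sin(39.6°) ≈ 0.637424
sin(B) ≈ 7.4·0.637424/11.6 ≈ 4.71694/11.6 ≈ 0.406633
B = arcsin(0.406633) ≈ 23.9935°
(Since b ≤ a we need B ≤ A, so the obtuse alternative 180° − 23.9935° ≈ 156.007° is rejected.)

B = 23.99°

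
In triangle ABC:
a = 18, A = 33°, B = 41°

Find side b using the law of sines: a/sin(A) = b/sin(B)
a/sin(A) = b/sin(B)  ⇒  b = a·sin(B)/sin(A) = 18·sin(41°)/sin(33°)
sin(41°) ≈ 0.656059, sin(33°) ≈ 0.544639
b ≈ 18·0.656059/0.544639 ≈ 11.8091/0.544639 ≈ 21.6824

b = 21.68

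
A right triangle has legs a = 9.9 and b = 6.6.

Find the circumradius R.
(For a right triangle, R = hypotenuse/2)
Hypotenuse c = √(a² + b²) = √(98.01 + 43.56) = √141.57 ≈ 11.8983
R = c/2 ≈ 11.8983/2 ≈ 5.94916

R = 5.949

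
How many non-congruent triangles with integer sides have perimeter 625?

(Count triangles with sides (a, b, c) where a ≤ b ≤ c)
Let a ≤ b ≤ c with a + b + c = 625. The only binding inequality is a + b > c, i.e. 625 − c > c, so c < 625/2; and c ≥ 625/3 since c is the largest side.
So 209 ≤ c ≤ 312. For each c, b runs from ⌈(625 − c)/2⌉ up to c (then a = 625 − b − c satisfies 1 ≤ a ≤ b automatically), giving c − ⌈(625 − c)/2⌉ + 1 choices.
Summing over c: 2 + 3 + 5 + 6 + … + 155 + 156  (104 terms, c = 209, …, 312) = 8216
Check (closed form: nearest integer to p²/48 for even p, (p+3)²/48 for odd p): (625+3)²/48 = 628²/48 = 394384/48 ≈ 8216.33 → 8216

8216 triangles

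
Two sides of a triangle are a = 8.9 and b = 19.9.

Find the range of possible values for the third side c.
Triangle inequality: |a − b| < c < a + b
|a − b| = |8.9 − 19.9| = 11
a + b = 8.9 + 19.9 = 28.8

11 < c < 28.8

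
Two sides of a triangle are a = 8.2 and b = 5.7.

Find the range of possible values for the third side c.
Triangle inequality: |a − b| < c < a + b
|a − b| = |8.2 − 5.7| = 2.5
a + b = 8.2 + 5.7 = 13.9

2.5 < c < 13.9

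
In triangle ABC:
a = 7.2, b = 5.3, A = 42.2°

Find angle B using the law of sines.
a/sin(A) = b/sin(B)  ⇒  sin(B) = b·sin(A)/a = 5.3·sin(42.2°)/7.2
sin(42.2°) ≈ 0.671721
sin(B) ≈ 5.3·0.671721/7.2 ≈ 3.56012/7.2 ≈ 0.494461
B = arcsin(0.494461) ≈ 29.6342°
(Since b ≤ a we need B ≤ A, so the obtuse alternative 180° − 29.6342° ≈ 150.366° is rejected.)

B = 29.63°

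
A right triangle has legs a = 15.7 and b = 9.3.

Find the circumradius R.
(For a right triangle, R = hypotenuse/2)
Hypotenuse c = √(a² + b²) = √(246.49 + 86.49) = √332.98 ≈ 18.2477
R = c/2 ≈ 18.2477/2 ≈ 9.12387

R = 9.124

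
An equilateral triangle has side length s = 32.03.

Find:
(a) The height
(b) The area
(a) The height splits the triangle into two 30-60-90 halves: h = s·√3/2 = 32.03·1.73205/2 ≈ 55.4776/2 ≈ 27.7388
(b) Area = (√3/4)·s² = (√3/4)·32.03² = (√3/4)·1025.9209 ≈ 0.433013·1025.9209 ≈ 444.237

Height = 27.74, Area = 444.2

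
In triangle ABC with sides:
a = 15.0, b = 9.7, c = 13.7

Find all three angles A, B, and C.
Law of cosines for each angle (a² = 225, b² = 94.09, c² = 187.69):
cos(A) = (b² + c² − a²)/(2bc) = (94.09 + 187.69 − 225)/(2·9.7·13.7) = 56.78/265.78 ≈ 0.213635  ⇒  A ≈ 77.6645°
cos(B) = (a² + c² − b²)/(2ac) = (225 + 187.69 − 94.09)/(2·15.0·13.7) = 318.6/411 ≈ 0.775182  ⇒  B ≈ 39.1784°
cos(C) = (a² + b² − c²)/(2ab) = (225 + 94.09 − 187.69)/(2·15.0·9.7) = 131.4/291 ≈ 0.451546  ⇒  C ≈ 63.1571°
Check: A + B + C ≈ 180°

A = 77.66°, B = 39.18°, C = 63.16°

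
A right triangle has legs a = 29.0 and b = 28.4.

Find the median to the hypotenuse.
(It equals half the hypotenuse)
Hypotenuse c = √(a² + b²) = √(841 + 806.56) = √1647.56 ≈ 40.5901
Median to hypotenuse = c/2 ≈ 40.5901/2 ≈ 20.2951

Median = 20.3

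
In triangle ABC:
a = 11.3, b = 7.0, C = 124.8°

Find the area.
Two sides and the included angle (SAS): A = ½·a·b·sin(C) = ½·11.3·7.0·sin(124.8°)
sin(124.8°) ≈ 0.821149
A ≈ ½·79.1·0.821149 = 39.55·0.821149 ≈ 32.4765

Area = 32.48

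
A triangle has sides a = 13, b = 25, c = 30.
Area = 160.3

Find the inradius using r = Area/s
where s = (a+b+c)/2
s = (13 + 25 + 30)/2 = 68/2 = 34
r = Area/s = 160.3/34 ≈ 4.71471

r = 4.715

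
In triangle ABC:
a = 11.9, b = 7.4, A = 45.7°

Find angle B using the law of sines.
a/sin(A) = b/sin(B)  ⇒  sin(B) = b·sin(A)/a = 7.4·sin(45.7°)/11.9
sin(45.7°) ≈ 0.715693
sin(B) ≈ 7.4·0.715693/11.9 ≈ 5.29613/11.9 ≈ 0.445053
B = arcsin(0.445053) ≈ 26.4267°
(Since b ≤ a we need B ≤ A, so the obtuse alternative 180° − 26.4267° ≈ 153.573° is rejected.)

B = 26.43°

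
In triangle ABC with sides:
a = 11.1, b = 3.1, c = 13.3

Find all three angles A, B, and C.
Law of cosines for each angle (a² = 123.21, b² = 9.61, c² = 176.89):
cos(A) = (b² + c² − a²)/(2bc) = (9.61 + 176.89 − 123.21)/(2·3.1·13.3) = 63.29/82.46 ≈ 0.767524  ⇒  A ≈ 39.868°
cos(B) = (a² + c² − b²)/(2ac) = (123.21 + 176.89 − 9.61)/(2·11.1·13.3) = 290.49/295.26 ≈ 0.983845  ⇒  B ≈ 10.3129°
cos(C) = (a² + b² − c²)/(2ab) = (123.21 + 9.61 − 176.89)/(2·11.1·3.1) = -44.07/68.82 ≈ -0.640366  ⇒  C ≈ 129.819°
Check: A + B + C ≈ 180°

A = 39.87°, B = 10.31°, C = 129.8°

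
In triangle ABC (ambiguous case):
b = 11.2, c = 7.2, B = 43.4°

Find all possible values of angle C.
b/sin(B) = c/sin(C)  ⇒  sin(C) = c·sin(B)/b = 7.2·sin(43.4°)/11.2
sin(43.4°) ≈ 0.687088
sin(C) ≈ 7.2·0.687088/11.2 ≈ 4.94703/11.2 ≈ 0.441699
Candidate 1: C₁ = arcsin(0.441699) ≈ 26.2123°  →  A = 180° − 43.4° − 26.2123° ≈ 110.388° > 0, valid
Candidate 2: C₂ = 180° − C₁ ≈ 153.788°  →  A = 180° − 43.4° − 153.788° ≈ -17.1877° ≤ 0, not a valid triangle

C = 26.21° (one solution)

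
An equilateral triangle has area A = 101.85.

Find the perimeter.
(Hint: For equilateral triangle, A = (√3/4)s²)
A = (√3/4)s²  ⇒  s² = 4A/√3 = 4·101.85/√3 = 407.4/1.73205 ≈ 235.212
s ≈ √235.212 ≈ 15.3366
Perimeter = 3s ≈ 3·15.3366 ≈ 46.0099

Perimeter = 46.01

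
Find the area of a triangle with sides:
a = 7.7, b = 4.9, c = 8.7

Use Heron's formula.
s = (7.7 + 4.9 + 8.7)/2 = 21.3/2 = 10.65
s − a = 2.95, s − b = 5.75, s − c = 1.95
s(s−a)(s−b)(s−c) = 10.65·2.95·5.75·1.95 ≈ 352.269
Area = √352.269 ≈ 18.7688

Area = 18.77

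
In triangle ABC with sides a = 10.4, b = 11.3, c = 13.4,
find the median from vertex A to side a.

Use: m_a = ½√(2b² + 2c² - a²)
m_a = ½√(2·11.3² + 2·13.4² − 10.4²) = ½√(2·127.69 + 2·179.56 − 108.16) = ½√(255.38 + 359.12 − 108.16) = ½√506.34
√506.34 ≈ 22.502, so m_a ≈ 11.251

m_a = 11.25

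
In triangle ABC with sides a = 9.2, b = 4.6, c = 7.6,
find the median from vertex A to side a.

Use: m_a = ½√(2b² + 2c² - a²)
m_a = ½√(2·4.6² + 2·7.6² − 9.2²) = ½√(2·21.16 + 2·57.76 − 84.64) = ½√(42.32 + 115.52 − 84.64) = ½√73.2
√73.2 ≈ 8.5557, so m_a ≈ 4.27785

m_a = 4.278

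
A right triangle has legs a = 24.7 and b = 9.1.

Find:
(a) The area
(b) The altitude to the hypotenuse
(a) The legs are perpendicular, so Area = ½·a·b = ½·24.7·9.1 = ½·224.77 = 112.385
(b) Hypotenuse c = √(a² + b²) = √(610.09 + 82.81) = √692.9 ≈ 26.323
    Area = ½·c·h_c  ⇒  h_c = 2·Area/c = 224.77/26.323 ≈ 8.53892

Area = 112.385, h_c = 8.539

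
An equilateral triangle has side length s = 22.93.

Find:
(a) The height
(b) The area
(a) The height splits the triangle into two 30-60-90 halves: h = s·√3/2 = 22.93·1.73205/2 ≈ 39.7159/2 ≈ 19.858
(b) Area = (√3/4)·s² = (√3/4)·22.93² = (√3/4)·525.7849 ≈ 0.433013·525.7849 ≈ 227.672

Height = 19.86, Area = 227.7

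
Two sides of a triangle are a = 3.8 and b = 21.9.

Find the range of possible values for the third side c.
Triangle inequality: |a − b| < c < a + b
|a − b| = |3.8 − 21.9| = 18.1
a + b = 3.8 + 21.9 = 25.7

18.1 < c < 25.7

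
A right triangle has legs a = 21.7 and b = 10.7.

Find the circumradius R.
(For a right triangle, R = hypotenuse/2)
Hypotenuse c = √(a² + b²) = √(470.89 + 114.49) = √585.38 ≈ 24.1946
R = c/2 ≈ 24.1946/2 ≈ 12.0973

R = 12.1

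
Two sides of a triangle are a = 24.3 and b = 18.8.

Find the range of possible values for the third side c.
Triangle inequality: |a − b| < c < a + b
|a − b| = |24.3 − 18.8| = 5.5
a + b = 24.3 + 18.8 = 43.1

5.5 < c < 43.1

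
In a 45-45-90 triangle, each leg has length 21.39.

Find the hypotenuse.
In a 45-45-90 triangle the sides are in ratio 1 : 1 : √2, so hypotenuse = leg·√2.
Hypotenuse = 21.39·√2 ≈ 21.39·1.41421 ≈ 30.25

Hypotenuse = 21.39√2 = 30.25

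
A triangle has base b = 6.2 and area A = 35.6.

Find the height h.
A = ½·b·h  ⇒  h = 2A/b = 2·35.6/6.2 = 71.2/6.2 ≈ 11.4839

h = 11.48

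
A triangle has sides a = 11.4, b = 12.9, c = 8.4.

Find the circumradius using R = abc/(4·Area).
First find the area with Heron's formula.
s = (11.4 + 12.9 + 8.4)/2 = 16.35
Area = √(s(s−a)(s−b)(s−c)) = √(16.35·4.95·3.45·7.95) ≈ √2219.78 ≈ 47.1145
abc = 11.4·12.9·8.4 = 1235.304
R = abc/(4·Area) ≈ 1235.304/(4·47.1145) = 1235.304/188.458 ≈ 6.5548

R = 6.555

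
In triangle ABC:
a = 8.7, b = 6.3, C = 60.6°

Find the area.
Two sides and the included angle (SAS): A = ½·a·b·sin(C) = ½·8.7·6.3·sin(60.6°)
sin(60.6°) ≈ 0.871214
A ≈ ½·54.81·0.871214 = 27.405·0.871214 ≈ 23.8756

Area = 23.88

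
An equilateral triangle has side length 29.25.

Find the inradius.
r = Area/s with s the semi-perimeter.
Area = (√3/4)·29.25² = (√3/4)·855.5625 ≈ 0.433013·855.5625 ≈ 370.469
s = 3·29.25/2 = 43.875
r ≈ 370.469/43.875 ≈ 8.44375
(Equivalently r = side/(2√3) = 29.25/3.4641 ≈ 8.44375.)

r = 8.444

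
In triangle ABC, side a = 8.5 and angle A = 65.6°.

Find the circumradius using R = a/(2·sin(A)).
R = a/(2·sin(A)) = 8.5/(2·sin(65.6°))
sin(65.6°) ≈ 0.910684
R ≈ 8.5/(2·0.910684) = 8.5/1.82137 ≈ 4.66682

R = 4.667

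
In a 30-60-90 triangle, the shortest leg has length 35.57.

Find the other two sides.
In a 30-60-90 triangle the sides are in ratio 1 : √3 : 2 (short leg : long leg : hypotenuse).
Long leg = 35.57·√3 ≈ 35.57·1.73205 ≈ 61.609
Hypotenuse = 2·35.57 = 71.14

Long leg = 35.57√3 = 61.61, Hypotenuse = 71.14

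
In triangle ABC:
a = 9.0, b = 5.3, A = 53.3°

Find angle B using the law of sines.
a/sin(A) = b/sin(B)  ⇒  sin(B) = b·sin(A)/a = 5.3·sin(53.3°)/9.0
sin(53.3°) ≈ 0.801776
sin(B) ≈ 5.3·0.801776/9.0 ≈ 4.24941/9.0 ≈ 0.472157
B = arcsin(0.472157) ≈ 28.1744°
(Since b ≤ a we need B ≤ A, so the obtuse alternative 180° − 28.1744° ≈ 151.826° is rejected.)

B = 28.17°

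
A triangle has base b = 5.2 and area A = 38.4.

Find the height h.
A = ½·b·h  ⇒  h = 2A/b = 2·38.4/5.2 = 76.8/5.2 ≈ 14.7692

h = 14.77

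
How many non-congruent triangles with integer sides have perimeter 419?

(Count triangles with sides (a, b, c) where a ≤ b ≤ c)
Let a ≤ b ≤ c with a + b + c = 419. The only binding inequality is a + b > c, i.e. 419 − c > c, so c < 419/2; and c ≥ 419/3 since c is the largest side.
So 140 ≤ c ≤ 209. For each c, b runs from ⌈(419 − c)/2⌉ up to c (then a = 419 − b − c satisfies 1 ≤ a ≤ b automatically), giving c − ⌈(419 − c)/2⌉ + 1 choices.
Summing over c: 1 + 3 + 4 + 6 + … + 103 + 105  (70 terms, c = 140, …, 209) = 3710
Check (closed form: nearest integer to p²/48 for even p, (p+3)²/48 for odd p): (419+3)²/48 = 422²/48 = 178084/48 ≈ 3710.08 → 3710

3710 triangles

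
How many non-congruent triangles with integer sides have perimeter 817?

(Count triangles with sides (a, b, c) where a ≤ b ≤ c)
Let a ≤ b ≤ c with a + b + c = 817. The only binding inequality is a + b > c, i.e. 817 − c > c, so c < 817/2; and c ≥ 817/3 since c is the largest side.
So 273 ≤ c ≤ 408. For each c, b runs from ⌈(817 − c)/2⌉ up to c (then a = 817 − b − c satisfies 1 ≤ a ≤ b automatically), giving c − ⌈(817 − c)/2⌉ + 1 choices.
Summing over c: 2 + 3 + 5 + 6 + … + 203 + 204  (136 terms, c = 273, …, 408) = 14008
Check (closed form: nearest integer to p²/48 for even p, (p+3)²/48 for odd p): (817+3)²/48 = 820²/48 = 672400/48 ≈ 14008.33 → 14008

14008 triangles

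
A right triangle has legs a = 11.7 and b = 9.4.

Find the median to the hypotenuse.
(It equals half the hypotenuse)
Hypotenuse c = √(a² + b²) = √(136.89 + 88.36) = √225.25 ≈ 15.0083
Median to hypotenuse = c/2 ≈ 15.0083/2 ≈ 7.50417

Median = 7.504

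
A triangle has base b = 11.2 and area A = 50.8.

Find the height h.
A = ½·b·h  ⇒  h = 2A/b = 2·50.8/11.2 = 101.6/11.2 ≈ 9.07143

h = 9.071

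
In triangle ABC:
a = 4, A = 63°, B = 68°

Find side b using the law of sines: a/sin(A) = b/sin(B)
a/sin(A) = b/sin(B)  ⇒  b = a·sin(B)/sin(A) = 4·sin(68°)/sin(63°)
sin(68°) ≈ 0.927184, sin(63°) ≈ 0.891007
b ≈ 4·0.927184/0.891007 ≈ 3.70874/0.891007 ≈ 4.16241

b = 4.162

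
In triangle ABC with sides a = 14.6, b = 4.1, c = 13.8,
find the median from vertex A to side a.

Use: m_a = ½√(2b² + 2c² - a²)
m_a = ½√(2·4.1² + 2·13.8² − 14.6²) = ½√(2·16.81 + 2·190.44 − 213.16) = ½√(33.62 + 380.88 − 213.16) = ½√201.34
√201.34 ≈ 14.1894, so m_a ≈ 7.09472

m_a = 7.095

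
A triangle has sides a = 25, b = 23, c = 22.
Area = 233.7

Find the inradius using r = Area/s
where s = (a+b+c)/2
s = (25 + 23 + 22)/2 = 70/2 = 35
r = Area/s = 233.7/35 ≈ 6.67714

r = 6.677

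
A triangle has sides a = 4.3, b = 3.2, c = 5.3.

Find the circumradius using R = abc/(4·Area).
First find the area with Heron's formula.
s = (4.3 + 3.2 + 5.3)/2 = 6.4
Area = √(s(s−a)(s−b)(s−c)) = √(6.4·2.1·3.2·1.1) ≈ √47.3088 ≈ 6.87814
abc = 4.3·3.2·5.3 = 72.928
R = abc/(4·Area) ≈ 72.928/(4·6.87814) = 72.928/27.5126 ≈ 2.65072

R = 2.651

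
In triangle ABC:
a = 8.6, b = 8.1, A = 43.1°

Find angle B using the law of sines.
a/sin(A) = b/sin(B)  ⇒  sin(B) = b·sin(A)/a = 8.1·sin(43.1°)/8.6
sin(43.1°) ≈ 0.683274
sin(B) ≈ 8.1·0.683274/8.6 ≈ 5.53452/8.6 ≈ 0.643549
B = arcsin(0.643549) ≈ 40.0569°
(Since b ≤ a we need B ≤ A, so the obtuse alternative 180° − 40.0569° ≈ 139.943° is rejected.)

B = 40.06°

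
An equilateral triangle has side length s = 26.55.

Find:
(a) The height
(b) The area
(a) The height splits the triangle into two 30-60-90 halves: h = s·√3/2 = 26.55·1.73205/2 ≈ 45.9859/2 ≈ 22.993
(b) Area = (√3/4)·s² = (√3/4)·26.55² = (√3/4)·704.9025 ≈ 0.433013·704.9025 ≈ 305.232

Height = 22.99, Area = 305.2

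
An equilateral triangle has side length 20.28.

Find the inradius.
r = Area/s with s the semi-perimeter.
Area = (√3/4)·20.28² = (√3/4)·411.2784 ≈ 0.433013·411.2784 ≈ 178.089
s = 3·20.28/2 = 30.42
r ≈ 178.089/30.42 ≈ 5.85433
(Equivalently r = side/(2√3) = 20.28/3.4641 ≈ 5.85433.)

r = 5.854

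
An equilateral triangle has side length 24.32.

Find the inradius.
r = Area/s with s the semi-perimeter.
Area = (√3/4)·24.32² = (√3/4)·591.4624 ≈ 0.433013·591.4624 ≈ 256.111
s = 3·24.32/2 = 36.48
r ≈ 256.111/36.48 ≈ 7.02058
(Equivalently r = side/(2√3) = 24.32/3.4641 ≈ 7.02058.)

r = 7.021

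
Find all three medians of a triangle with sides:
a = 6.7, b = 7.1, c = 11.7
Median formula: m_a = ½√(2b² + 2c² − a²) (and cyclically). a² = 44.89, b² = 50.41, c² = 136.89.
m_a = ½√(2·50.41 + 2·136.89 − 44.89) = ½√329.71 ≈ ½·18.1579 ≈ 9.07896
m_b = ½√(2·44.89 + 2·136.89 − 50.41) = ½√313.15 ≈ ½·17.696 ≈ 8.84802
m_c = ½√(2·44.89 + 2·50.41 − 136.89) = ½√53.71 ≈ ½·7.32871 ≈ 3.66436

m_a = 9.079, m_b = 8.848, m_c = 3.664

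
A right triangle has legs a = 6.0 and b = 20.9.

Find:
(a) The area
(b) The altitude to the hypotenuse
(a) The legs are perpendicular, so Area = ½·a·b = ½·6.0·20.9 = ½·125.4 = 62.7
(b) Hypotenuse c = √(a² + b²) = √(36 + 436.81) = √472.81 ≈ 21.7442
    Area = ½·c·h_c  ⇒  h_c = 2·Area/c = 125.4/21.7442 ≈ 5.76706

Area = 62.7, h_c = 5.767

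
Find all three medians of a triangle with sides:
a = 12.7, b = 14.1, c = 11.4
Median formula: m_a = ½√(2b² + 2c² − a²) (and cyclically). a² = 161.29, b² = 198.81, c² = 129.96.
m_a = ½√(2·198.81 + 2·129.96 − 161.29) = ½√496.25 ≈ ½·22.2767 ≈ 11.1383
m_b = ½√(2·161.29 + 2·129.96 − 198.81) = ½√383.69 ≈ ½·19.588 ≈ 9.794
m_c = ½√(2·161.29 + 2·198.81 − 129.96) = ½√590.24 ≈ ½·24.2949 ≈ 12.1474

m_a = 11.14, m_b = 9.794, m_c = 12.15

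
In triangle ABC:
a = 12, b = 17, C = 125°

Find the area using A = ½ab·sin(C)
A = ½·a·b·sin(C) = ½·12·17·sin(125°)
sin(125°) ≈ 0.819152
A ≈ ½·204·0.819152 = 102·0.819152 ≈ 83.5535

Area = 83.55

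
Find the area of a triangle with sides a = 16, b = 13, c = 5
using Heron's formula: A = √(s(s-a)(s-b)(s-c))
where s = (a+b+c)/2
s = (16 + 13 + 5)/2 = 34/2 = 17
s − a = 1, s − b = 4, s − c = 12
s(s−a)(s−b)(s−c) = 17·1·4·12 = 816
Area = √816 ≈ 28.5657

s = 17.0, Area = 28.57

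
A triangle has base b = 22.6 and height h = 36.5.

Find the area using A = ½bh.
A = ½·b·h = ½·22.6·36.5 = ½·824.9 = 412.45

Area = 412.45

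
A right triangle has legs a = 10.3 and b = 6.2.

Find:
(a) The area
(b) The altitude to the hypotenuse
(a) The legs are perpendicular, so Area = ½·a·b = ½·10.3·6.2 = ½·63.86 = 31.93
(b) Hypotenuse c = √(a² + b²) = √(106.09 + 38.44) = √144.53 ≈ 12.0221
    Area = ½·c·h_c  ⇒  h_c = 2·Area/c = 63.86/12.0221 ≈ 5.3119

Area = 31.93, h_c = 5.312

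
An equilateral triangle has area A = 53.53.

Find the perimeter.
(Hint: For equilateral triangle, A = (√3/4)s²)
A = (√3/4)s²  ⇒  s² = 4A/√3 = 4·53.53/√3 = 214.12/1.73205 ≈ 123.622
s ≈ √123.622 ≈ 11.1186
Perimeter = 3s ≈ 3·11.1186 ≈ 33.3557

Perimeter = 33.36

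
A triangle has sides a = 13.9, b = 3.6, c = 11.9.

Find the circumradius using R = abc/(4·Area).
First find the area with Heron's formula.
s = (13.9 + 3.6 + 11.9)/2 = 14.7
Area = √(s(s−a)(s−b)(s−c)) = √(14.7·0.8·11.1·2.8) ≈ √365.501 ≈ 19.1181
abc = 13.9·3.6·11.9 = 595.476
R = abc/(4·Area) ≈ 595.476/(4·19.1181) = 595.476/76.4723 ≈ 7.78682

R = 7.787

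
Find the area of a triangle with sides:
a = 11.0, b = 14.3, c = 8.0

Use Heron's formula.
s = (11.0 + 14.3 + 8.0)/2 = 33.3/2 = 16.65
s − a = 5.65, s − b = 2.35, s − c = 8.65
s(s−a)(s−b)(s−c) = 16.65·5.65·2.35·8.65 ≈ 1912.26
Area = √1912.26 ≈ 43.7294

Area = 43.73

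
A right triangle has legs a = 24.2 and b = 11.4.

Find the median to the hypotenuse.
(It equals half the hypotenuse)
Hypotenuse c = √(a² + b²) = √(585.64 + 129.96) = √715.6 ≈ 26.7507
Median to hypotenuse = c/2 ≈ 26.7507/2 ≈ 13.3754

Median = 13.38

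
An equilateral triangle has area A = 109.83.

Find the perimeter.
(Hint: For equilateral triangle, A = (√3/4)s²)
A = (√3/4)s²  ⇒  s² = 4A/√3 = 4·109.83/√3 = 439.32/1.73205 ≈ 253.642
s ≈ √253.642 ≈ 15.9261
Perimeter = 3s ≈ 3·15.9261 ≈ 47.7784

Perimeter = 47.78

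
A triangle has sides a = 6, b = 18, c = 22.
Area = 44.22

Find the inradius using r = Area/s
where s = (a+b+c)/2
s = (6 + 18 + 22)/2 = 46/2 = 23
r = Area/s = 44.22/23 ≈ 1.92261

r = 1.923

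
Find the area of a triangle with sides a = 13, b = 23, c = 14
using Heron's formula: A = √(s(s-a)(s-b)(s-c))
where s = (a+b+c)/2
s = (13 + 23 + 14)/2 = 50/2 = 25
s − a = 12, s − b = 2, s − c = 11
s(s−a)(s−b)(s−c) = 25·12·2·11 = 6600
Area = √6600 ≈ 81.2404

s = 25.0, Area = 81.24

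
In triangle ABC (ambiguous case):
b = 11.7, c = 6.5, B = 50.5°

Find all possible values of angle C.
b/sin(B) = c/sin(C)  ⇒  sin(C) = c·sin(B)/b = 6.5·sin(50.5°)/11.7
sin(50.5°) ≈ 0.771625
sin(C) ≈ 6.5·0.771625/11.7 ≈ 5.01556/11.7 ≈ 0.42868
Candidate 1: C₁ = arcsin(0.42868) ≈ 25.3838°  →  A = 180° − 50.5° − 25.3838° ≈ 104.116° > 0, valid
Candidate 2: C₂ = 180° − C₁ ≈ 154.616°  →  A = 180° − 50.5° − 154.616° ≈ -25.1162° ≤ 0, not a valid triangle

C = 25.38° (one solution)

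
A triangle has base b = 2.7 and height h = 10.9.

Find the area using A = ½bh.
A = ½·b·h = ½·2.7·10.9 = ½·29.43 = 14.715

Area = 14.715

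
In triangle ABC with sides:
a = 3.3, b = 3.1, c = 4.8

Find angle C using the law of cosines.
c² = a² + b² − 2ab·cos(C)  ⇒  cos(C) = (a² + b² − c²)/(2ab)
cos(C) = (3.3² + 3.1² − 4.8²)/(2·3.3·3.1) = (10.89 + 9.61 − 23.04)/20.46 = -2.54/20.46 ≈ -0.124145
C = arccos(-0.124145) ≈ 97.1314°

C = 97.13°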